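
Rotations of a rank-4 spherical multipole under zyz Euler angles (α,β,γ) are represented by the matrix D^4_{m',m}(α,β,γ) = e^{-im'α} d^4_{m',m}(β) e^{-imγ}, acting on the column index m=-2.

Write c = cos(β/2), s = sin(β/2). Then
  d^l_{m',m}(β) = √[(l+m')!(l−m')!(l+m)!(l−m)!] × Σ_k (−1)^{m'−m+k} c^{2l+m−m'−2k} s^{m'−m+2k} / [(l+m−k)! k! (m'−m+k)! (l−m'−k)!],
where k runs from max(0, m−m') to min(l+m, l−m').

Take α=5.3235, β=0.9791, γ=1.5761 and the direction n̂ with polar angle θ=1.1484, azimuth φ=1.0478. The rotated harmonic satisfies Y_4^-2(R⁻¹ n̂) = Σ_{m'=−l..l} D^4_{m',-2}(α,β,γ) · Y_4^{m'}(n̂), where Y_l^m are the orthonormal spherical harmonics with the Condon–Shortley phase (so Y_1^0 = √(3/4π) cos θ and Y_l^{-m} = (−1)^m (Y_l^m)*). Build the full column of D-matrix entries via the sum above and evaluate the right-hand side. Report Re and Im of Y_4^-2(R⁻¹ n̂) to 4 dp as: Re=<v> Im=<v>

Need the full column D^4_{m',-2} for m'=−4..4 at α=5.3235, β=0.9791, γ=1.5761.
cos(β/2)=0.882545, sin(β/2)=0.470229
d^4_{-4,-2}: single k=2 term ⇒ +0.552863;  D = +0.427608-0.350441i
d^4_{-3,-2}: k∈[1..2] ⇒ +0.733719 -0.624879 = +0.108840;  D = +0.104805+0.029361i
d^4_{-2,-2}: k∈[0..2] ⇒ +0.368038 -1.253775 +0.444913 = -0.440824;  D = -0.146164-0.415887i
d^4_{-1,-2}: k∈[0..2] ⇒ -0.831959 +1.180911 -0.223497 = +0.125455;  D = -0.073069+0.101980i
d^4_{0,-2}: k∈[0..2] ⇒ +0.991196 -0.750366 +0.079882 = +0.320712;  D = -0.320694-0.003402i
d^4_{1,-2}: k∈[0..2] ⇒ -0.787274 +0.335245 -0.019034 = -0.471063;  D = +0.266178+0.388651i
d^4_{2,-2}: k∈[0..2] ⇒ +0.444913 -0.101044 +0.002390 = +0.346259;  D = +0.121713-0.324163i
d^4_{3,-2}: k∈[0..1] ⇒ -0.177395 +0.016787 = -0.160608;  D = -0.155538+0.040035i
d^4_{4,-2}: single k=0 term ⇒ +0.044556;  D = +0.033855+0.028967i
Y_4^{m'}(θ=1.1484,φ=1.0478) and Σ D·Y over m':
  (+0.4276-0.3504i)·(-0.1525+0.2656i)  (+0.1048+0.0294i)·(-0.3894+0.0007i)  (-0.1462-0.4159i)·(-0.0246-0.0425i)  (-0.0731+0.1020i)·(-0.1611+0.2795i)  (-0.3207-0.0034i)·(-0.1114+0.0000i)  (+0.2662+0.3887i)·(+0.1611+0.2795i)  (+0.1217-0.3242i)·(-0.0246+0.0425i)  (-0.1555+0.0400i)·(+0.3894+0.0007i)  (+0.0339+0.0290i)·(-0.1525-0.2656i)
Y_4^-2(R⁻¹ n̂) = -0.121033+0.287857i

Re=-0.1210 Im=0.2879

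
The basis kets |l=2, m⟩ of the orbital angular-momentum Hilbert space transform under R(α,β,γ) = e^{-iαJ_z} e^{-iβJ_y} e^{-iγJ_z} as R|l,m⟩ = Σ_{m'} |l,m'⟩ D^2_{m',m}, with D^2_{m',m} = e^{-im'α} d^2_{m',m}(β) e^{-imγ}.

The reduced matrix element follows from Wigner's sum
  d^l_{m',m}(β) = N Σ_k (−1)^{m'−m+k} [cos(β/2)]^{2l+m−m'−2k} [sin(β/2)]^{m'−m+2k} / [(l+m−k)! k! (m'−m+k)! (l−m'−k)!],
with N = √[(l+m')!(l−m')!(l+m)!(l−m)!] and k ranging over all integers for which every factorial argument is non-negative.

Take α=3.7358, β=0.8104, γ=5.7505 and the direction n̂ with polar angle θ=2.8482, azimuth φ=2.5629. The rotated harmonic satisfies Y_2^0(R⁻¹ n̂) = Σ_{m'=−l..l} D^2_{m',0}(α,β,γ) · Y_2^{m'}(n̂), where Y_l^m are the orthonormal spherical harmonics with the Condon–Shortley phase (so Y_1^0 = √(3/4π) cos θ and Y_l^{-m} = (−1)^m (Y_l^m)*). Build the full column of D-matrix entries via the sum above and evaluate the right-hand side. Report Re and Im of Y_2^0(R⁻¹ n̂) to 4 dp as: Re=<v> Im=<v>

Need the full column D^2_{m',0} for m'=−2..2 at α=3.7358, β=0.8104, γ=5.7505.
cos(β/2)=0.919024, sin(β/2)=0.394203
d^2_{-2,0}: single k=2 term ⇒ +0.321490;  D = +0.119958+0.298272i
d^2_{-1,0}: k∈[1..2] ⇒ +0.749506 -0.137899 = +0.611607;  D = -0.506773-0.342409i
d^2_{0,0}: k∈[0..2] ⇒ +0.713356 -0.524991 +0.024148 = +0.212513;  D = +0.212513+0.000000i
d^2_{1,0}: k∈[0..1] ⇒ -0.749506 +0.137899 = -0.611607;  D = +0.506773-0.342409i
d^2_{2,0}: single k=0 term ⇒ +0.321490;  D = +0.119958-0.298272i
Y_2^{m'}(θ=2.8482,φ=2.5629) and Σ D·Y over m':
  (+0.1200+0.2983i)·(+0.0130+0.0296i)  (-0.5068-0.3424i)·(+0.1791+0.1170i)  (+0.2125+0.0000i)·(+0.5516+0.0000i)  (+0.5068-0.3424i)·(-0.1791+0.1170i)  (+0.1200-0.2983i)·(+0.0130-0.0296i)
Y_2^0(R⁻¹ n̂) = +0.001327+0.000000i

Re=0.0013 Im=0.0000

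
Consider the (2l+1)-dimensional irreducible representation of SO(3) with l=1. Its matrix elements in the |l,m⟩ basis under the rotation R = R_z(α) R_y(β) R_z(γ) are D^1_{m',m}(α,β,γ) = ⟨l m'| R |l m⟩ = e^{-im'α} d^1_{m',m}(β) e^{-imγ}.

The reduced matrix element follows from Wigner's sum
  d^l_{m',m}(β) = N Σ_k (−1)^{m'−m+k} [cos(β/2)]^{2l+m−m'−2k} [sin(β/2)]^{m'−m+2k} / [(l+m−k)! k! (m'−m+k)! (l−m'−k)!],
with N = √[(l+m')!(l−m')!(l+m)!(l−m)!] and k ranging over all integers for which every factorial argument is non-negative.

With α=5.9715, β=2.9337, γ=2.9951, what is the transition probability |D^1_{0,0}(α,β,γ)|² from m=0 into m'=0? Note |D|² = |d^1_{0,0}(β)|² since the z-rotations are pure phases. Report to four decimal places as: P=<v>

First d^1_{0,0}(β=2.9337), then the phase factors e^{-i(0)α} and e^{-i(0)γ}:
Half-angle: c=0.103759, s=0.994602. N=√(1·1·1·1)=1.000000
k: max(0,(0)−(0))=0 … min(1+(0),1−(0))=1
  k=0: (−1)^0·1.0000/(1)·0.1038^2·0.9946^0 = +0.010766
  k=1: (−1)^1·1.0000/(1)·0.1038^0·0.9946^2 = -0.989234
d^1_{0,0}(2.9337) = +0.010766 -0.989234 = -0.978468
|D^1_{0,0}|² = |d^1_{0,0}(β)|² = (-0.978468)² = 0.957400 (the z-rotation phases have unit modulus)

P=0.9574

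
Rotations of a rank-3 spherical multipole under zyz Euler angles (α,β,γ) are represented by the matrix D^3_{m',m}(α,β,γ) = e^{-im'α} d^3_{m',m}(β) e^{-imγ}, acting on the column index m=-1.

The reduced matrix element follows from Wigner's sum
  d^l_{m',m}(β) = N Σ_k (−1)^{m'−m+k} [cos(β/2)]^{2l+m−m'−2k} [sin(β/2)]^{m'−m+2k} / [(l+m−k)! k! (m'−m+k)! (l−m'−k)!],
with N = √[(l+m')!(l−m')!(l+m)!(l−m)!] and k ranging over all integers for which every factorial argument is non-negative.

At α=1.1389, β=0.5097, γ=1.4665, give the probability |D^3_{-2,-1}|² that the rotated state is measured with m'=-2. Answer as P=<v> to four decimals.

Split into d^3_{-2,-1}(β=0.5097) × two z-phases.
c=cos(0.5097/2)=0.967701, s=sin(0.5097/2)=0.252100; N=√[1·120·2·24]=75.894664
The bounds max(0,m−m')=1 and min(l+m,l−m')=2 give 2 terms
  k=1: (−1)^0·75.8947/(24)·0.9677^5·0.2521^1 = +0.676518
  k=2: (−1)^1·75.8947/(12)·0.9677^3·0.2521^3 = -0.091828
d^3_{-2,-1}(0.5097) = +0.676518 -0.091828 = +0.584691
|D^3_{-2,-1}|² = |d^3_{-2,-1}(β)|² = (+0.584691)² = 0.341863 (the z-rotation phases have unit modulus)

P=0.3419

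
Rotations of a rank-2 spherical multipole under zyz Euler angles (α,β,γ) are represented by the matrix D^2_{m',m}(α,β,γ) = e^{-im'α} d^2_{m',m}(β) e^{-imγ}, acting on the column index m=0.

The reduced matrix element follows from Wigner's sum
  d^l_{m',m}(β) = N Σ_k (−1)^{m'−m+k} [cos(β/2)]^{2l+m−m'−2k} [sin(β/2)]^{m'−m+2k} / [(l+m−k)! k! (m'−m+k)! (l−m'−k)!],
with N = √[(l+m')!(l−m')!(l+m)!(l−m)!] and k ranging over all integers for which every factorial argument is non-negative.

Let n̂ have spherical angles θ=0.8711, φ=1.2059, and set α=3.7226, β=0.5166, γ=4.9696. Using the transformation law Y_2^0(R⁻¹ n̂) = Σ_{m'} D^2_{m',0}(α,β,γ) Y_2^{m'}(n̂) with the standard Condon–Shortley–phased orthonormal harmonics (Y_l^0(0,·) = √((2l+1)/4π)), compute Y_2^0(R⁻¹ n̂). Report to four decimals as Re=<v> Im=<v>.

Need the full column D^2_{m',0} for m'=−2..2 at α=3.7226, β=0.5166, γ=4.9696.
cos(β/2)=0.966826, sin(β/2)=0.255437
d^2_{-2,0}: single k=2 term ⇒ +0.149397;  D = +0.059384+0.137087i
d^2_{-1,0}: k∈[1..2] ⇒ +0.565463 -0.039471 = +0.525992;  D = -0.439682-0.288699i
d^2_{0,0}: k∈[0..2] ⇒ +0.873761 -0.243964 +0.004257 = +0.634055;  D = +0.634055+0.000000i
d^2_{1,0}: k∈[0..1] ⇒ -0.565463 +0.039471 = -0.525992;  D = +0.439682-0.288699i
d^2_{2,0}: single k=0 term ⇒ +0.149397;  D = +0.059384-0.137087i
Y_2^{m'}(θ=0.8711,φ=1.2059) and Σ D·Y over m':
  (+0.0594+0.1371i)·(-0.1685-0.1507i)  (-0.4397-0.2887i)·(+0.1358-0.3556i)  (+0.6341+0.0000i)·(+0.0770+0.0000i)  (+0.4397-0.2887i)·(-0.1358-0.3556i)  (+0.0594-0.1371i)·(-0.1685+0.1507i)
Y_2^0(R⁻¹ n̂) = -0.254596-0.000000i

Re=-0.2546 Im=0.0000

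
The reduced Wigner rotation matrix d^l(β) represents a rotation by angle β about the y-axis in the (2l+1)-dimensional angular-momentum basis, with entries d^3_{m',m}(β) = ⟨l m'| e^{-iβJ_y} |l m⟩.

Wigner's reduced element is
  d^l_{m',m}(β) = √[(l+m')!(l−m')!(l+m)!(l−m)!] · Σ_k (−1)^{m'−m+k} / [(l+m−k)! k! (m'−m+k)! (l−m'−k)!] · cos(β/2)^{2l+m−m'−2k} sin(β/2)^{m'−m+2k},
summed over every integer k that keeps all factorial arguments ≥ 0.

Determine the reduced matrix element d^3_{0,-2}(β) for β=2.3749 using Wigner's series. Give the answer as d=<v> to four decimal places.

d^3_{0,-2}(β=2.3749) via Wigner's sum:
Half-angle: c=0.374026, s=0.927418. N=√(6·6·1·120)=65.726707
k: max(0,(-2)−(0))=0 … min(3+(-2),3−(0))=1
  k=0: (−1)^2·65.7267/(12)·0.3740^4·0.9274^2 = +0.092197
  k=1: (−1)^3·65.7267/(12)·0.3740^2·0.9274^4 = -0.566848
d^3_{0,-2}(2.3749) = +0.092197 -0.566848 = -0.474651

d=-0.4747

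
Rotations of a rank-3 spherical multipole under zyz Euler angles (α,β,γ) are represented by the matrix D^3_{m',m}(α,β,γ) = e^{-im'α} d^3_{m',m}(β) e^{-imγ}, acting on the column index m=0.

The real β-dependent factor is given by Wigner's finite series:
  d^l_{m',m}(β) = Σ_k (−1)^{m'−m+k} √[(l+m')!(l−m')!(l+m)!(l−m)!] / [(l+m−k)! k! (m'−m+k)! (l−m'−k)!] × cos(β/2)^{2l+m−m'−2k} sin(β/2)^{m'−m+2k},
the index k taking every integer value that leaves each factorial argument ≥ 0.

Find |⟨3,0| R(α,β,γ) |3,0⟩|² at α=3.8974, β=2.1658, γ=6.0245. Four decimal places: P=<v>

D^3_{0,0}(3.8974,2.1658,6.0245) = e^{-i·0·3.8974}·d^3_{0,0}(2.1658)·e^{-i·0·6.0245}. Compute d first:
c=cos(2.1658/2)=0.468769, s=sin(2.1658/2)=0.883321; N=√[6·6·6·6]=36.000000
k∈{0,1,2,3} keeps every argument non-negative
  k=0: (−1)^0·36.0000/(36)·0.4688^6·0.8833^0 = +0.010611
  k=1: (−1)^1·36.0000/(4)·0.4688^4·0.8833^2 = -0.339089
  k=2: (−1)^2·36.0000/(4)·0.4688^2·0.8833^4 = +1.204020
  k=3: (−1)^3·36.0000/(36)·0.4688^0·0.8833^6 = -0.475019
d^3_{0,0}(2.1658) = +0.010611 -0.339089 +1.204020 -0.475019 = +0.400523
|D^3_{0,0}|² = |d^3_{0,0}(β)|² = (+0.400523)² = 0.160419 (the z-rotation phases have unit modulus)

P=0.1604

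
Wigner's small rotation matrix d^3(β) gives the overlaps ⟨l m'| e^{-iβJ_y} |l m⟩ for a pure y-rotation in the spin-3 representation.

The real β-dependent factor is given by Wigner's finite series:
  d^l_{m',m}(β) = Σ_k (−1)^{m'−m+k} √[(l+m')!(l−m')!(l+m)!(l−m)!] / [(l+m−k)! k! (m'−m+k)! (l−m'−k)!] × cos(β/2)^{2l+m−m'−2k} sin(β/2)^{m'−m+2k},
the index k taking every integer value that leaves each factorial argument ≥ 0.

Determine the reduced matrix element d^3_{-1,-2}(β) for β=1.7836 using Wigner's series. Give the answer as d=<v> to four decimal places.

d=0.4979

d^3_{-1,-2}(β=1.7836) via Wigner's sum:
Half-angle: c=0.628012, s=0.778203. N=√(2·24·1·120)=75.894664
k: max(0,(-2)−(-1))=0 … min(3+(-2),3−(-1))=1
  k=0: (−1)^1·75.8947/(24)·0.6280^5·0.7782^1 = -0.240400
  k=1: (−1)^2·75.8947/(12)·0.6280^3·0.7782^3 = +0.738268
d^3_{-1,-2}(1.7836) = -0.240400 +0.738268 = +0.497868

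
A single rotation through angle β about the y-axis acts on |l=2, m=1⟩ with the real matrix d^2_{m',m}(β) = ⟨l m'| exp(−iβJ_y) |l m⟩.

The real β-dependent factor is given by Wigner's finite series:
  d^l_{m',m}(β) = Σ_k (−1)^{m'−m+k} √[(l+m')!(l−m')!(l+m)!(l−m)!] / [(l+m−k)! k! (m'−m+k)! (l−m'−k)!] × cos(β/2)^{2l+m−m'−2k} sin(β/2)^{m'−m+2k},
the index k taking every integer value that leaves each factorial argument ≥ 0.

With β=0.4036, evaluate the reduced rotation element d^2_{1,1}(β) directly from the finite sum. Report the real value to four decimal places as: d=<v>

d^2_{1,1}(β=0.4036) via Wigner's sum:
With c≡cos(β/2)=0.979707 and s≡sin(β/2)=0.200433, N=[6·1·6·1]^{1/2}=6.000000
k∈{0,1} keeps every argument non-negative
  k=0: (−1)^0·6.0000/(6)·0.9797^4·0.2004^0 = +0.921267
  k=1: (−1)^1·6.0000/(2)·0.9797^2·0.2004^2 = -0.115679
d^2_{1,1}(0.4036) = +0.921267 -0.115679 = +0.805588

d=0.8056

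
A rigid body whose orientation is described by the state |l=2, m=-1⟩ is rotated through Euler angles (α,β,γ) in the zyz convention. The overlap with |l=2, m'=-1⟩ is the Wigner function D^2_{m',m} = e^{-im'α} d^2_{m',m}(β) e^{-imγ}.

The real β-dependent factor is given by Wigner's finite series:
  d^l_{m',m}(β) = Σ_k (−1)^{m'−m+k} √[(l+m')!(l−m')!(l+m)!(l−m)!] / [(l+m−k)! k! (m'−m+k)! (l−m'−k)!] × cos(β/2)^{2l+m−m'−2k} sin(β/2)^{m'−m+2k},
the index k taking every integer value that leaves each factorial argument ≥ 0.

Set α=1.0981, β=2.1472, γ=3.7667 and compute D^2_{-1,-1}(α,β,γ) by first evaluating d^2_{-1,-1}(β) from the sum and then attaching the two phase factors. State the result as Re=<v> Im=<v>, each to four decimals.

D^2_{-1,-1}(1.0981,2.1472,3.7667) = e^{-i·-1·1.0981}·d^2_{-1,-1}(2.1472)·e^{-i·-1·3.7667}. Compute d first:
With c≡cos(β/2)=0.476963 and s≡sin(β/2)=0.878923, N=[1·6·1·6]^{1/2}=6.000000
k∈{0,1} keeps every argument non-negative
  k=0: (−1)^0·6.0000/(6)·0.4770^4·0.8789^0 = +0.051753
  k=1: (−1)^1·6.0000/(2)·0.4770^2·0.8789^2 = -0.527221
d^2_{-1,-1}(2.1472) = +0.051753 -0.527221 = -0.475468
Attach z-rotation phases: D = e^{-i(-1)(1.0981)}·(-0.475468)·e^{-i(-1)(3.7667)} = -0.072186+0.469956i

Re=-0.0722 Im=0.4700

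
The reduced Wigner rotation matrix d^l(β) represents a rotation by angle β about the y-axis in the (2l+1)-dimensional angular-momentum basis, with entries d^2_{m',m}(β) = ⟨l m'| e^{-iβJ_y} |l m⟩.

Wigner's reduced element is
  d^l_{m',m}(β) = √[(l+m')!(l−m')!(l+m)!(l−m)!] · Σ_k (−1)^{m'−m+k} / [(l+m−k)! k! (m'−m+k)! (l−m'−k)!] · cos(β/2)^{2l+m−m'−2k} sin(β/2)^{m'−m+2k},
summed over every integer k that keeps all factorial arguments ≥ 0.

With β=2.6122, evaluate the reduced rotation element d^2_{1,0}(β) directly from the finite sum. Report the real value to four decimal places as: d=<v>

d^2_{1,0}(β=2.6122) via Wigner's sum:
With c≡cos(β/2)=0.261616 and s≡sin(β/2)=0.965172, N=[6·1·2·2]^{1/2}=4.898979
Admissible k: 0..1 (factorial args all ≥0)
  k=0: (−1)^1·4.8990/(2)·0.2616^3·0.9652^1 = -0.042333
  k=1: (−1)^2·4.8990/(2)·0.2616^1·0.9652^3 = +0.576175
d^2_{1,0}(2.6122) = -0.042333 +0.576175 = +0.533842

d=0.5338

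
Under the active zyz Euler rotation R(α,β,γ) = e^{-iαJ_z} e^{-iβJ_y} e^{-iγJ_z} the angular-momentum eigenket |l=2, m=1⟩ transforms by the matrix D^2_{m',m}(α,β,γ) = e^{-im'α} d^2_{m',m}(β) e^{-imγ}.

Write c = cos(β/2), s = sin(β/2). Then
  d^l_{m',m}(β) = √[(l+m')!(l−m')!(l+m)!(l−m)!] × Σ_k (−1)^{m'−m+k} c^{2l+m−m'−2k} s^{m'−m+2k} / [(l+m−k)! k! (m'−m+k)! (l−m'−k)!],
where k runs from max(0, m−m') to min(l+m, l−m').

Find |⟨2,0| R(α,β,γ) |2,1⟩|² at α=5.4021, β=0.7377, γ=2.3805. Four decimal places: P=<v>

D^2_{0,1}(5.4021,0.7377,2.3805) = e^{-i·0·5.4021}·d^2_{0,1}(0.7377)·e^{-i·1·2.3805}. Compute d first:
Half-angle: c=0.932743, s=0.360543. N=√(2·2·6·1)=4.898979
Admissible k: 1..2 (factorial args all ≥0)
  k=1: (−1)^0·4.8990/(2)·0.9327^3·0.3605^1 = +0.716668
  k=2: (−1)^1·4.8990/(2)·0.9327^1·0.3605^3 = -0.107080
d^2_{0,1}(0.7377) = +0.716668 -0.107080 = +0.609588
|D^2_{0,1}|² = |d^2_{0,1}(β)|² = (+0.609588)² = 0.371598 (the z-rotation phases have unit modulus)

P=0.3716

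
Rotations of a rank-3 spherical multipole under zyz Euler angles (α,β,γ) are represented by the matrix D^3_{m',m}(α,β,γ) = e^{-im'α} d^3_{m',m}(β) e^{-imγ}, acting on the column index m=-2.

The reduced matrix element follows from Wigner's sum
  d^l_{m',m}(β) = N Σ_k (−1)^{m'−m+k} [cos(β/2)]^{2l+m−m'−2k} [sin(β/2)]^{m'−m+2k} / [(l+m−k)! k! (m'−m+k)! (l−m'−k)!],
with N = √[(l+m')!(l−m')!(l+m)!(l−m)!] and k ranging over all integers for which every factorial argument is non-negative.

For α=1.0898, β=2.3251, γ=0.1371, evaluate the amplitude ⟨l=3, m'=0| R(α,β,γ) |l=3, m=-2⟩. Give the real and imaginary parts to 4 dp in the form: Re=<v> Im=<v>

Re=-0.4794 Im=-0.1348

D^3_{0,-2}(1.0898,2.3251,0.1371) = e^{-i·0·1.0898}·d^3_{0,-2}(2.3251)·e^{-i·-2·0.1371}. Compute d first:
c=cos(2.3251/2)=0.397000, s=sin(2.3251/2)=0.917818; N=√[6·6·1·120]=65.726707
Admissible k: 0..1 (factorial args all ≥0)
  k=0: (−1)^2·65.7267/(12)·0.3970^4·0.9178^2 = +0.114614
  k=1: (−1)^3·65.7267/(12)·0.3970^2·0.9178^4 = -0.612590
d^3_{0,-2}(2.3251) = +0.114614 -0.612590 = -0.497976
D = (+1.000000+0.000000i)·(-0.497976)·(+0.962642+0.270777i) = -0.479372-0.134840i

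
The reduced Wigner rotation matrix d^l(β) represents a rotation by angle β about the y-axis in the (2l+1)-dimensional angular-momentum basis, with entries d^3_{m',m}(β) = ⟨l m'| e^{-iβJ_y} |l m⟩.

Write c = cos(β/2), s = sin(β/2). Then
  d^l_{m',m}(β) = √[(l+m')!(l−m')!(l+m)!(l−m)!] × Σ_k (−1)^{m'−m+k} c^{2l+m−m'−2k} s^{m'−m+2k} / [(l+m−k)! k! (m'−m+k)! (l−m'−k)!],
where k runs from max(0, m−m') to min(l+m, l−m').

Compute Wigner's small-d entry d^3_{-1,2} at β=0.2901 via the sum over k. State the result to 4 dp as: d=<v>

d^3_{-1,2}(β=0.2901) via Wigner's sum:
With c≡cos(β/2)=0.989499 and s≡sin(β/2)=0.144542, N=[2·24·120·1]^{1/2}=75.894664
k: max(0,(2)−(-1))=3 … min(3+(2),3−(-1))=4
  k=3: (−1)^0·75.8947/(12)·0.9895^3·0.1445^3 = +0.018504
  k=4: (−1)^1·75.8947/(24)·0.9895^1·0.1445^5 = -0.000197
d^3_{-1,2}(0.2901) = +0.018504 -0.000197 = +0.018306

d=0.0183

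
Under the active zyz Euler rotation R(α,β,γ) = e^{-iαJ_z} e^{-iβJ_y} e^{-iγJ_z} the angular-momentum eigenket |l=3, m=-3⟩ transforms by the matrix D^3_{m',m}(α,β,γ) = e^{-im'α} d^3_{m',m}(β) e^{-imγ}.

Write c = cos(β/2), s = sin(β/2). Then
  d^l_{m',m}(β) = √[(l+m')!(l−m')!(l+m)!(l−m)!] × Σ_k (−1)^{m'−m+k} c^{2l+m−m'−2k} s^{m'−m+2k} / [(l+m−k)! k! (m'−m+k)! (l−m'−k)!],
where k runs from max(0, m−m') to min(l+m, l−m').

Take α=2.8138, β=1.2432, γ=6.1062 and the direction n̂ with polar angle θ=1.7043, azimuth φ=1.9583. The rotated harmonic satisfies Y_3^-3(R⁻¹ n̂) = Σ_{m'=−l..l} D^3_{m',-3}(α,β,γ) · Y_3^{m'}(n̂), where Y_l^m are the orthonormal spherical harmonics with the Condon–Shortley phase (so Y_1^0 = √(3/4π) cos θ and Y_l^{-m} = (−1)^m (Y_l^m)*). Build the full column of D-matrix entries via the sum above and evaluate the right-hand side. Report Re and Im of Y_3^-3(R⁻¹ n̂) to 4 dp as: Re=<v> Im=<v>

Re=-0.2242 Im=0.0510

Need the full column D^3_{m',-3} for m'=−3..3 at α=2.8138, β=1.2432, γ=6.1062.
cos(β/2)=0.812948, sin(β/2)=0.582337
d^3_{-3,-3}: single k=0 term ⇒ +0.288653;  D = -0.016289+0.288193i
d^3_{-2,-3}: single k=0 term ⇒ -0.506481;  D = -0.189864+0.469547i
d^3_{-1,-3}: single k=0 term ⇒ +0.573647;  D = -0.374812+0.434265i
d^3_{0,-3}: single k=0 term ⇒ -0.474488;  D = -0.409162+0.240261i
d^3_{1,-3}: single k=0 term ⇒ +0.294352;  D = -0.288298+0.059391i
d^3_{2,-3}: single k=0 term ⇒ -0.133355;  D = -0.132321-0.016577i
d^3_{3,-3}: single k=0 term ⇒ +0.038998;  D = -0.035075-0.017048i
Y_3^{m'}(θ=1.7043,φ=1.9583) and Σ D·Y over m':
  (-0.0163+0.2882i)·(+0.3728+0.1613i)  (-0.1899+0.4695i)·(+0.0955-0.0935i)  (-0.3748+0.4343i)·(+0.1103+0.2703i)  (-0.4092+0.2403i)·(+0.1446+0.0000i)  (-0.2883+0.0594i)·(-0.1103+0.2703i)  (-0.1323-0.0166i)·(+0.0955+0.0935i)  (-0.0351-0.0170i)·(-0.3728+0.1613i)
Y_3^-3(R⁻¹ n̂) = -0.224172+0.051003i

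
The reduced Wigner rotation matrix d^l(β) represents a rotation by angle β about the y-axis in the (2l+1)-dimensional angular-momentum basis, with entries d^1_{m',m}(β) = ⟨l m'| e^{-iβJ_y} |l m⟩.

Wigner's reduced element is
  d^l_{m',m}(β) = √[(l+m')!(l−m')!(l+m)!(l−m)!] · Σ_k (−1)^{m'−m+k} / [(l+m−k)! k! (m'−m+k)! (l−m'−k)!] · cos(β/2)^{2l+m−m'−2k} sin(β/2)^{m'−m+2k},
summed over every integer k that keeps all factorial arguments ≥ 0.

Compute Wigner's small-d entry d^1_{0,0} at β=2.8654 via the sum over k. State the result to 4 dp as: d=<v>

d=-0.9621

d^1_{0,0}(β=2.8654) via Wigner's sum:
c=cos(2.8654/2)=0.137658, s=sin(2.8654/2)=0.990480; N=√[1·1·1·1]=1.000000
k∈{0,1} keeps every argument non-negative
  k=0: (−1)^0·1.0000/(1)·0.1377^2·0.9905^0 = +0.018950
  k=1: (−1)^1·1.0000/(1)·0.1377^0·0.9905^2 = -0.981050
d^1_{0,0}(2.8654) = +0.018950 -0.981050 = -0.962101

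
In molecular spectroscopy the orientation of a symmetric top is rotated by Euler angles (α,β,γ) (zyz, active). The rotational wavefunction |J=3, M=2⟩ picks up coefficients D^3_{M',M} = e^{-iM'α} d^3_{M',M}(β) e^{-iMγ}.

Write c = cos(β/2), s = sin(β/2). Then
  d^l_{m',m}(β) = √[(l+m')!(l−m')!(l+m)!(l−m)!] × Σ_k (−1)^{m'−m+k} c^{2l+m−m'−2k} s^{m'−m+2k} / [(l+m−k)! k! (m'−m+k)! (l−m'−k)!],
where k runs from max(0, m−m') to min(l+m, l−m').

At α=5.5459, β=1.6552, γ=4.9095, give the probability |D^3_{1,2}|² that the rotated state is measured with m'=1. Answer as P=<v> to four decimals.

P=0.2042

Split into d^3_{1,2}(β=1.6552) × two z-phases.
Half-angle: c=0.676645, s=0.736310. N=√(24·2·120·1)=75.894664
The bounds max(0,m−m')=1 and min(l+m,l−m')=2 give 2 terms
  k=1: (−1)^0·75.8947/(24)·0.6766^5·0.7363^1 = +0.330266
  k=2: (−1)^1·75.8947/(12)·0.6766^3·0.7363^3 = -0.782156
d^3_{1,2}(1.6552) = +0.330266 -0.782156 = -0.451890
|D^3_{1,2}|² = |d^3_{1,2}(β)|² = (-0.451890)² = 0.204205 (the z-rotation phases have unit modulus)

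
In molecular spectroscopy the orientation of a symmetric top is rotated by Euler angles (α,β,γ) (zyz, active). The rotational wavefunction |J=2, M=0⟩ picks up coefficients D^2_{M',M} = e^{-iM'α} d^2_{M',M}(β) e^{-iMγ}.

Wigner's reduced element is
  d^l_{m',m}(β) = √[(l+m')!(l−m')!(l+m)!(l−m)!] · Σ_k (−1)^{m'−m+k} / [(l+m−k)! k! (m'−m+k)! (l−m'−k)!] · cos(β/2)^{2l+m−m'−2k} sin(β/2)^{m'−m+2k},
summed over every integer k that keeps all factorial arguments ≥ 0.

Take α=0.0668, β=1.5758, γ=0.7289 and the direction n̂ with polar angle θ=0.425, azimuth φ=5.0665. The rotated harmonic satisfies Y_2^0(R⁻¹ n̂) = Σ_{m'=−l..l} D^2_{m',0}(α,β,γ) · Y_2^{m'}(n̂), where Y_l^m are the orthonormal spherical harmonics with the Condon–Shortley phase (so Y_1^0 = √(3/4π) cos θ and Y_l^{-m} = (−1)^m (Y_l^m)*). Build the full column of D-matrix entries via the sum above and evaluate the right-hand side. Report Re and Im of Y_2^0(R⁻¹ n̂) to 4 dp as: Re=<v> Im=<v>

Re=-0.3035 Im=0.0000

Need the full column D^2_{m',0} for m'=−2..2 at α=0.0668, β=1.5758, γ=0.7289.
cos(β/2)=0.705336, sin(β/2)=0.708874
d^2_{-2,0}: single k=2 term ⇒ +0.612357;  D = +0.606900+0.081568i
d^2_{-1,0}: k∈[1..2] ⇒ +0.609301 -0.615429 = -0.006128;  D = -0.006114-0.000409i
d^2_{0,0}: k∈[0..2] ⇒ +0.247504 -0.999975 +0.252508 = -0.499962;  D = -0.499962+0.000000i
d^2_{1,0}: k∈[0..1] ⇒ -0.609301 +0.615429 = +0.006128;  D = +0.006114-0.000409i
d^2_{2,0}: single k=0 term ⇒ +0.612357;  D = +0.606900-0.081568i
Y_2^{m'}(θ=0.425,φ=5.0665) and Σ D·Y over m':
  (+0.6069+0.0816i)·(-0.0499+0.0427i)  (-0.0061-0.0004i)·(+0.1006+0.2722i)  (-0.5000+0.0000i)·(+0.4699+0.0000i)  (+0.0061-0.0004i)·(-0.1006+0.2722i)  (+0.6069-0.0816i)·(-0.0499-0.0427i)
Y_2^0(R⁻¹ n̂) = -0.303463+0.000000i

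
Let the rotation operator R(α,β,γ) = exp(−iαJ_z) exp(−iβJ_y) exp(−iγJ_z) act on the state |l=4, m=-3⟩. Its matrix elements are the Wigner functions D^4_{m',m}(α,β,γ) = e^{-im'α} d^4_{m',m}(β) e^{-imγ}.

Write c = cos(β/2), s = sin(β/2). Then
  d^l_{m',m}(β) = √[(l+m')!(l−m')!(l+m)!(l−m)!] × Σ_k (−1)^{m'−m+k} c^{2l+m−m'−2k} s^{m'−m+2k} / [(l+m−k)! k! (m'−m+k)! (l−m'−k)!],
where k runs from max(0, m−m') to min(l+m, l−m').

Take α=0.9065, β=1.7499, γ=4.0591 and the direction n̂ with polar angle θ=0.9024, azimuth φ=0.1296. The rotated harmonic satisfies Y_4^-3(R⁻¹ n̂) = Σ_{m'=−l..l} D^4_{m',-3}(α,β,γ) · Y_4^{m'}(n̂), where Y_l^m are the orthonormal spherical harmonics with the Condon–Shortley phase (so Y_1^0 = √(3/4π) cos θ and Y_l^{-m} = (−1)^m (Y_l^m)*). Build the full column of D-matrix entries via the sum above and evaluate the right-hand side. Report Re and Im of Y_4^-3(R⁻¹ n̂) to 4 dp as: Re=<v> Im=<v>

Re=0.2853 Im=0.2787

Need the full column D^4_{m',-3} for m'=−4..4 at α=0.9065, β=1.7499, γ=4.0591.
cos(β/2)=0.641035, sin(β/2)=0.767511
d^4_{-4,-3}: single k=1 term ⇒ +0.096561;  D = -0.096123-0.009192i
d^4_{-3,-3}: k∈[0..1] ⇒ +0.028514 -0.286127 = -0.257613;  D = +0.177407-0.186793i
d^4_{-2,-3}: k∈[0..1] ⇒ -0.127739 +0.549350 = +0.421612;  D = +0.061698+0.417073i
d^4_{-1,-3}: k∈[0..1] ⇒ +0.324438 -0.775151 = -0.450713;  D = -0.391712-0.222944i
d^4_{0,-3}: k∈[0..1] ⇒ -0.579066 +0.830107 = +0.251041;  D = +0.232279-0.095227i
d^4_{1,-3}: k∈[0..1] ⇒ +0.775151 -0.666720 = +0.108431;  D = +0.029468-0.104350i
d^4_{2,-3}: k∈[0..1] ⇒ -0.787509 +0.376305 = -0.411204;  D = +0.242682+0.331955i
d^4_{3,-3}: k∈[0..1] ⇒ +0.587991 -0.120415 = +0.467577;  D = -0.467322-0.015438i
d^4_{4,-3}: single k=0 term ⇒ -0.284460;  D = +0.182670-0.218058i
Y_4^{m'}(θ=0.9024,φ=0.1296) and Σ D·Y over m':
  (-0.0961-0.0092i)·(+0.1458-0.0832i)  (+0.1774-0.1868i)·(+0.3470-0.1421i)  (+0.0617+0.4171i)·(+0.3363-0.0892i)  (-0.3917-0.2229i)·(-0.0711+0.0093i)  (+0.2323-0.0952i)·(-0.3554+0.0000i)  (+0.0295-0.1044i)·(+0.0711+0.0093i)  (+0.2427+0.3320i)·(+0.3363+0.0892i)  (-0.4673-0.0154i)·(-0.3470-0.1421i)  (+0.1827-0.2181i)·(+0.1458+0.0832i)
Y_4^-3(R⁻¹ n̂) = +0.285336+0.278735i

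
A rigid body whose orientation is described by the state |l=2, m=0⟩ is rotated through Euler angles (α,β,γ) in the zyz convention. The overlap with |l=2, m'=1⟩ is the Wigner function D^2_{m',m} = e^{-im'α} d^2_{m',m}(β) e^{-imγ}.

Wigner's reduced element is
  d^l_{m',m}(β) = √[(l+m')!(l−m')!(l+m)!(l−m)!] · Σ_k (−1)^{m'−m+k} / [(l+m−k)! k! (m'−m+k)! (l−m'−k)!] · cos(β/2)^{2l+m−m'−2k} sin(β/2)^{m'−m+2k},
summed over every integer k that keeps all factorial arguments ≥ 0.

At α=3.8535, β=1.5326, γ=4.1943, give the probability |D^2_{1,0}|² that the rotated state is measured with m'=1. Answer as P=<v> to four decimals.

First d^2_{1,0}(β=1.5326), then the phase factors e^{-i(1)α} and e^{-i(0)γ}:
Half-angle: c=0.720481, s=0.693474. N=√(6·1·2·2)=4.898979
k: max(0,(0)−(1))=0 … min(2+(0),2−(1))=1
  k=0: (−1)^1·4.8990/(2)·0.7205^3·0.6935^1 = -0.635293
  k=1: (−1)^2·4.8990/(2)·0.7205^1·0.6935^3 = +0.588558
d^2_{1,0}(1.5326) = -0.635293 +0.588558 = -0.046735
|D^2_{1,0}|² = |d^2_{1,0}(β)|² = (-0.046735)² = 0.002184 (the z-rotation phases have unit modulus)

P=0.0022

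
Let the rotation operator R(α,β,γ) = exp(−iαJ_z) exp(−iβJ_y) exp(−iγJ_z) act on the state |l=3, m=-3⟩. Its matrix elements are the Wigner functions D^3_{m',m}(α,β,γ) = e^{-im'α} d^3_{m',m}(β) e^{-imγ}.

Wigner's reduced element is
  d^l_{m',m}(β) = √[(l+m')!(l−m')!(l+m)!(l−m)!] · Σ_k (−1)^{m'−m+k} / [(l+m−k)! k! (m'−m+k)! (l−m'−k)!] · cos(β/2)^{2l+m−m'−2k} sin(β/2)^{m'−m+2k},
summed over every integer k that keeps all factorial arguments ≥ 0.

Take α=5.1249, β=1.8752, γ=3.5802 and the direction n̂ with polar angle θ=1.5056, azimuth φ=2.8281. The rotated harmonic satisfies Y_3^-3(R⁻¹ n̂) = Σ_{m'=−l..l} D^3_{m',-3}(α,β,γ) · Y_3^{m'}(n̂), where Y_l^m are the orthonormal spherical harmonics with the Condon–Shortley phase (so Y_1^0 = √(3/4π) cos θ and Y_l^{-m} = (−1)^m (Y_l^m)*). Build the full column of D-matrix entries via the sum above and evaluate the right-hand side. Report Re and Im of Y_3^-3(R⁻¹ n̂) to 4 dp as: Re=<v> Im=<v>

Need the full column D^3_{m',-3} for m'=−3..3 at α=5.1249, β=1.8752, γ=3.5802.
cos(β/2)=0.591724, sin(β/2)=0.806140
d^3_{-3,-3}: single k=0 term ⇒ +0.042926;  D = +0.023819+0.035711i
d^3_{-2,-3}: single k=0 term ⇒ -0.143246;  D = +0.077306-0.120596i
d^3_{-1,-3}: single k=0 term ⇒ +0.308564;  D = -0.304743-0.048409i
d^3_{0,-3}: single k=0 term ⇒ -0.485406;  D = +0.122429+0.469713i
d^3_{1,-3}: single k=0 term ⇒ +0.572700;  D = +0.449788-0.354509i
d^3_{2,-3}: single k=0 term ⇒ -0.493456;  D = -0.435206-0.232581i
d^3_{3,-3}: single k=0 term ⇒ +0.274450;  D = -0.021464+0.273610i
Y_3^{m'}(θ=1.5056,φ=2.8281) and Σ D·Y over m':
  (+0.0238+0.0357i)·(-0.2443-0.3349i)  (+0.0773-0.1206i)·(+0.0537+0.0389i)  (-0.3047-0.0484i)·(+0.3003+0.0973i)  (+0.1224+0.4697i)·(-0.0724+0.0000i)  (+0.4498-0.3545i)·(-0.3003+0.0973i)  (-0.4352-0.2326i)·(+0.0537-0.0389i)  (-0.0215+0.2736i)·(+0.2443-0.3349i)
Y_3^-3(R⁻¹ n̂) = -0.127249+0.130328i

Re=-0.1272 Im=0.1303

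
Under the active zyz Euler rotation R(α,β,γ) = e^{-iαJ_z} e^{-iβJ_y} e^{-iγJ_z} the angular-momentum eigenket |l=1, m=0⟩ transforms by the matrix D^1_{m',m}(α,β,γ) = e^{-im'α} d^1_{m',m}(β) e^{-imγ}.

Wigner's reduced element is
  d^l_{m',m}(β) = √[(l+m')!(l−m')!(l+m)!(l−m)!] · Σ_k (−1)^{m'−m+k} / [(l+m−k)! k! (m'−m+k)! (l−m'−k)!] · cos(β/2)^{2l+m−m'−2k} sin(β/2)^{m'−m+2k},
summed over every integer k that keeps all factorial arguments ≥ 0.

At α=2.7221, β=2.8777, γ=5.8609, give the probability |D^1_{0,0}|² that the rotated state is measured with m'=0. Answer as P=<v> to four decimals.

First d^1_{0,0}(β=2.8777), then the phase factors e^{-i(0)α} and e^{-i(0)γ}:
Half-angle: c=0.131564, s=0.991308. N=√(1·1·1·1)=1.000000
The bounds max(0,m−m')=0 and min(l+m,l−m')=1 give 2 terms
  k=0: (−1)^0·1.0000/(1)·0.1316^2·0.9913^0 = +0.017309
  k=1: (−1)^1·1.0000/(1)·0.1316^0·0.9913^2 = -0.982691
d^1_{0,0}(2.8777) = +0.017309 -0.982691 = -0.965382
|D^1_{0,0}|² = |d^1_{0,0}(β)|² = (-0.965382)² = 0.931962 (the z-rotation phases have unit modulus)

P=0.9320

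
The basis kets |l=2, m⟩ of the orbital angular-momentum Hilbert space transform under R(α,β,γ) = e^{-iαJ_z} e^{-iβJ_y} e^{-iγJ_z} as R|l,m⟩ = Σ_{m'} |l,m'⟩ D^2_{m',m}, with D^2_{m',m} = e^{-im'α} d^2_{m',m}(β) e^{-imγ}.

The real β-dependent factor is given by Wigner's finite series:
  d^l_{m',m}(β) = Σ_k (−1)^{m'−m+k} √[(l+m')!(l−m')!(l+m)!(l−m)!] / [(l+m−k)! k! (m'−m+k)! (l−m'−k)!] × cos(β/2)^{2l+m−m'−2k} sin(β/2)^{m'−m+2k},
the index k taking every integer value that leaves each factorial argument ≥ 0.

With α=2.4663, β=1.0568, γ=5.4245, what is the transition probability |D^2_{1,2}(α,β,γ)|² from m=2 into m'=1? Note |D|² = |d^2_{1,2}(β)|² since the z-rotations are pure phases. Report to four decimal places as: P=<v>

First d^2_{1,2}(β=1.0568), then the phase factors e^{-i(1)α} and e^{-i(2)γ}:
c=cos(1.0568/2)=0.863615, s=sin(1.0568/2)=0.504152; N=√[6·1·24·1]=12.000000
Admissible k: 1..1 (factorial args all ≥0)
  k=1: (−1)^0·12.0000/(6)·0.8636^3·0.5042^1 = +0.649459
d^2_{1,2}(1.0568) = +0.649459
|D^2_{1,2}|² = |d^2_{1,2}(β)|² = (+0.649459)² = 0.421797 (the z-rotation phases have unit modulus)

P=0.4218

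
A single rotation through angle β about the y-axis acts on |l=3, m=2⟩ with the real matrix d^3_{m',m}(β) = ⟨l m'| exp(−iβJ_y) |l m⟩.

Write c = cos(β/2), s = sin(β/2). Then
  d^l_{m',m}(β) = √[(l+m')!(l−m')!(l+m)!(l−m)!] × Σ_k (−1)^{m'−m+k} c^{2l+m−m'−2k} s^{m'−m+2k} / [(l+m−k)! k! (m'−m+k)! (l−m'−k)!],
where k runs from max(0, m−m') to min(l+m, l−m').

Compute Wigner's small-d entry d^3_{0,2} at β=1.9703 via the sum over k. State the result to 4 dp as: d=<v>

d^3_{0,2}(β=1.9703) via Wigner's sum:
c=cos(1.9703/2)=0.552738, s=sin(1.9703/2)=0.833355; N=√[6·6·120·1]=65.726707
k∈{2,3} keeps every argument non-negative
  k=2: (−1)^0·65.7267/(12)·0.5527^4·0.8334^2 = +0.355057
  k=3: (−1)^1·65.7267/(12)·0.5527^2·0.8334^4 = -0.807086
d^3_{0,2}(1.9703) = +0.355057 -0.807086 = -0.452028

d=-0.4520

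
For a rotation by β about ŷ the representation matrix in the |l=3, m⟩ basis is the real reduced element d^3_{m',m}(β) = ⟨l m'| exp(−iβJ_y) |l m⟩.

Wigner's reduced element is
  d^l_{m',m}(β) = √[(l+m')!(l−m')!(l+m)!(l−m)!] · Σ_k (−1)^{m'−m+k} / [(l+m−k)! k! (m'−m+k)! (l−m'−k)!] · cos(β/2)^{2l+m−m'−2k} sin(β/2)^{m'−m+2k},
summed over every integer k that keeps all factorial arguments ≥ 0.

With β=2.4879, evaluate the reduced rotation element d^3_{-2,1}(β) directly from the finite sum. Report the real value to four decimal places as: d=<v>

d=-0.5957

d^3_{-2,1}(β=2.4879) via Wigner's sum:
With c≡cos(β/2)=0.321058 and s≡sin(β/2)=0.947060, N=[1·120·24·2]^{1/2}=75.894664
k: max(0,(1)−(-2))=3 … min(3+(1),3−(-2))=4
  k=3: (−1)^0·75.8947/(12)·0.3211^3·0.9471^3 = +0.177792
  k=4: (−1)^1·75.8947/(24)·0.3211^1·0.9471^5 = -0.773517
d^3_{-2,1}(2.4879) = +0.177792 -0.773517 = -0.595725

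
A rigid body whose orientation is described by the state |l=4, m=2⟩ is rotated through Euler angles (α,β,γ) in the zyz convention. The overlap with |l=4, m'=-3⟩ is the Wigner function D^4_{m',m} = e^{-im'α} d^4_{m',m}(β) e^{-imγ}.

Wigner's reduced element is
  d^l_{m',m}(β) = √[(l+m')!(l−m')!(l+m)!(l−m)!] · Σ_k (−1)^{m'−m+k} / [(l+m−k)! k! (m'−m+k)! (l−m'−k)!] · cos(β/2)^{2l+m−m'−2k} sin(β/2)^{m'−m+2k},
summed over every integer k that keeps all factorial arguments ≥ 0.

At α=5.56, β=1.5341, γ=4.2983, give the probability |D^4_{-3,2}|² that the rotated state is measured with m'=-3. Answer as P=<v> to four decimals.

P=0.2167

Split into d^4_{-3,2}(β=1.5341) × two z-phases.
Half-angle: c=0.719961, s=0.694014. N=√(1·5040·720·2)=2693.993318
Admissible k: 5..6 (factorial args all ≥0)
  k=5: (−1)^0·2693.9933/(240)·0.7200^3·0.6940^5 = +0.674458
  k=6: (−1)^1·2693.9933/(720)·0.7200^1·0.6940^7 = -0.208907
d^4_{-3,2}(1.5341) = +0.674458 -0.208907 = +0.465551
|D^4_{-3,2}|² = |d^4_{-3,2}(β)|² = (+0.465551)² = 0.216738 (the z-rotation phases have unit modulus)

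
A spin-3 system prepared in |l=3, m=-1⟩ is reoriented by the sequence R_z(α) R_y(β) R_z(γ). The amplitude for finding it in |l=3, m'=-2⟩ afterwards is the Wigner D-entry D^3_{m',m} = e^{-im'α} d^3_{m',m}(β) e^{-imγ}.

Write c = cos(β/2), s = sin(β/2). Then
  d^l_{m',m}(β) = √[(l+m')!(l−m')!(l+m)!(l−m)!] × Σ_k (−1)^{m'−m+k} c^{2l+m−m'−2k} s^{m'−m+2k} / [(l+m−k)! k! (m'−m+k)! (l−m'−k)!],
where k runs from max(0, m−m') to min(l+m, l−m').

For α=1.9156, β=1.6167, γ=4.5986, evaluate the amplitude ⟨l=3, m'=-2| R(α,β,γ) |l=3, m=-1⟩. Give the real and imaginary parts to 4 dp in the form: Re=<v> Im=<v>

Split into d^3_{-2,-1}(β=1.6167) × two z-phases.
With c≡cos(β/2)=0.690693 and s≡sin(β/2)=0.723149, N=[1·120·2·24]^{1/2}=75.894664
Admissible k: 1..2 (factorial args all ≥0)
  k=1: (−1)^0·75.8947/(24)·0.6907^5·0.7231^1 = +0.359461
  k=2: (−1)^1·75.8947/(12)·0.6907^3·0.7231^3 = -0.788074
d^3_{-2,-1}(1.6167) = +0.359461 -0.788074 = -0.428613
D = (-0.771496-0.636234i)·(-0.428613)·(-0.113544-0.993533i) = +0.233389-0.359498i

Re=0.2334 Im=-0.3595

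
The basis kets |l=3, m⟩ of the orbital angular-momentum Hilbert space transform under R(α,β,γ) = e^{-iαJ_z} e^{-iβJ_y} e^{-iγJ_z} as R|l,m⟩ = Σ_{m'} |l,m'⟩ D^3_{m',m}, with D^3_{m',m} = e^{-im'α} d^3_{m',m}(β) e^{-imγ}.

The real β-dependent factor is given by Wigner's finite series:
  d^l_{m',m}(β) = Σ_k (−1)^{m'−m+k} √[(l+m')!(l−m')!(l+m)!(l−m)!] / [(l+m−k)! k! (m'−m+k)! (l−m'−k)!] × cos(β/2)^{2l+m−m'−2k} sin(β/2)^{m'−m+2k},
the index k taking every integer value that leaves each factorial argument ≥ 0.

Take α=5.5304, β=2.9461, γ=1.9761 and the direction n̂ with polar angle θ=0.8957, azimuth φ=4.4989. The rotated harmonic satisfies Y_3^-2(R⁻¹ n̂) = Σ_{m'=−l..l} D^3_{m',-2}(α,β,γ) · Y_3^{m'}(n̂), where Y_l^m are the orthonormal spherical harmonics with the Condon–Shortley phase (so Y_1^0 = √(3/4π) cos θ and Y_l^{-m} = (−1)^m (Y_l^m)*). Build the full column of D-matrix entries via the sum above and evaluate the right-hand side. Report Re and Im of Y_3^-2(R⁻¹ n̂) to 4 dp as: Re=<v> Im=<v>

Need the full column D^3_{m',-2} for m'=−3..3 at α=5.5304, β=2.9461, γ=1.9761.
cos(β/2)=0.097591, sin(β/2)=0.995227
d^3_{-3,-2}: single k=1 term ⇒ +0.000022;  D = -0.000003+0.000021i
d^3_{-2,-2}: k∈[0..1] ⇒ +0.000001 -0.000449 = -0.000448;  D = +0.000344-0.000287i
d^3_{-1,-2}: k∈[0..1] ⇒ -0.000028 +0.005795 = +0.005767;  D = -0.005757-0.000333i
d^3_{0,-2}: k∈[0..1] ⇒ +0.000492 -0.051176 = -0.050684;  D = +0.034924+0.036731i
d^3_{1,-2}: k∈[0..1] ⇒ -0.005795 +0.301314 = +0.295519;  D = -0.002188-0.295511i
d^3_{2,-2}: k∈[0..1] ⇒ +0.046717 -0.971699 = -0.924982;  D = -0.627371+0.679704i
d^3_{3,-2}: single k=0 term ⇒ -0.233396;  D = -0.232781+0.016937i
Y_3^{m'}(θ=0.8957,φ=4.4989) and Σ D·Y over m':
  (-0.0000+0.0000i)·(+0.1186-0.1592i)  (+0.0003-0.0003i)·(-0.3543-0.1612i)  (-0.0058-0.0003i)·(-0.0509+0.2350i)  (+0.0349+0.0367i)·(-0.2442+0.0000i)  (-0.0022-0.2955i)·(+0.0509+0.2350i)  (-0.6274+0.6797i)·(-0.3543+0.1612i)  (-0.2328+0.0169i)·(-0.1186-0.1592i)
Y_3^-2(R⁻¹ n̂) = +0.204016-0.332726i

Re=0.2040 Im=-0.3327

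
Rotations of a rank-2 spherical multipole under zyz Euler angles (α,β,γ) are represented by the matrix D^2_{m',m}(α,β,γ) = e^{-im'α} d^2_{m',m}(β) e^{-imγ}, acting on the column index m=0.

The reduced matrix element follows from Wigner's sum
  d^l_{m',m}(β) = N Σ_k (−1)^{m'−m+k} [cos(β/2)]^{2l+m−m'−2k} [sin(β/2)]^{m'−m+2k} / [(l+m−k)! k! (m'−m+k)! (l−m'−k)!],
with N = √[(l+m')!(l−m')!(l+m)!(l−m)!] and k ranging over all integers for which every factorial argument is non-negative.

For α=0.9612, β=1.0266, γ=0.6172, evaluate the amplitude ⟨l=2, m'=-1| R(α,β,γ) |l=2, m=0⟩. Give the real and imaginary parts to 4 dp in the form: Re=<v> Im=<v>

First d^2_{-1,0}(β=1.0266), then the phase factors e^{-i(-1)α} and e^{-i(0)γ}:
With c≡cos(β/2)=0.871129 and s≡sin(β/2)=0.491055, N=[1·6·2·2]^{1/2}=4.898979
Admissible k: 1..2 (factorial args all ≥0)
  k=1: (−1)^0·4.8990/(2)·0.8711^3·0.4911^1 = +0.795156
  k=2: (−1)^1·4.8990/(2)·0.8711^1·0.4911^3 = -0.252666
d^2_{-1,0}(1.0266) = +0.795156 -0.252666 = +0.542490
D = (+0.572537+0.819879i)·(+0.542490)·(+1.000000+0.000000i) = +0.310595+0.444776i

Re=0.3106 Im=0.4448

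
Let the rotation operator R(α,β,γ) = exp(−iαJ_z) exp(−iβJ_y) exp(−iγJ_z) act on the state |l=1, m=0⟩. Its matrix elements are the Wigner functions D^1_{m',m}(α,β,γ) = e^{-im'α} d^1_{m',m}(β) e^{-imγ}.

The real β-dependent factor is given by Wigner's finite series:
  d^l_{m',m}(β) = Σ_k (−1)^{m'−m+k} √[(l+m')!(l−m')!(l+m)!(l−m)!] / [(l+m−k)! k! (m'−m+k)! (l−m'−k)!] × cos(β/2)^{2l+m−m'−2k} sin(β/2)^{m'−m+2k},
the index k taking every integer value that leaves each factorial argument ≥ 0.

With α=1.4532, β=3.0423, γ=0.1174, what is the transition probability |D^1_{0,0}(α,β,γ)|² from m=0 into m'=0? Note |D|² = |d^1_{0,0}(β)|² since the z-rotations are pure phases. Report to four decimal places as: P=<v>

P=0.9902

D^1_{0,0}(1.4532,3.0423,0.1174) = e^{-i·0·1.4532}·d^1_{0,0}(3.0423)·e^{-i·0·0.1174}. Compute d first:
Half-angle: c=0.049626, s=0.998768. N=√(1·1·1·1)=1.000000
The bounds max(0,m−m')=0 and min(l+m,l−m')=1 give 2 terms
  k=0: (−1)^0·1.0000/(1)·0.0496^2·0.9988^0 = +0.002463
  k=1: (−1)^1·1.0000/(1)·0.0496^0·0.9988^2 = -0.997537
d^1_{0,0}(3.0423) = +0.002463 -0.997537 = -0.995075
|D^1_{0,0}|² = |d^1_{0,0}(β)|² = (-0.995075)² = 0.990173 (the z-rotation phases have unit modulus)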